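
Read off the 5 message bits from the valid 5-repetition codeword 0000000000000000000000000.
Split into 5-bit blocks: 00000 00000 00000 00000 00000
Data = 00000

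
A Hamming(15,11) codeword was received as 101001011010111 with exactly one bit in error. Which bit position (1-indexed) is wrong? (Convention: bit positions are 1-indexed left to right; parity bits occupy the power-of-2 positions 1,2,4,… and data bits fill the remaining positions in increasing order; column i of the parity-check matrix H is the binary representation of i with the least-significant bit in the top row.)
Syndrome s = H · r^T (mod 2), r = 101001011010111:
  s[0] = (101010101010101)·(101001011010111) mod 2 = 1+0+1+0+0+0+0+0+1+0+1+0+1+0+1 mod 2 = 0
  s[1] = (011001100110011)·(101001011010111) mod 2 = 0+0+1+0+0+1+0+0+0+0+1+0+0+1+1 mod 2 = 1
  s[2] = (000111100001111)·(101001011010111) mod 2 = 0+0+0+0+0+1+0+0+0+0+0+0+1+1+1 mod 2 = 0
  s[3] = (000000011111111)·(101001011010111) mod 2 = 0+0+0+0+0+0+0+1+1+0+1+0+1+1+1 mod 2 = 0
Syndrome = 0100
Column i of H is the binary representation of i, so the syndrome is the binary index of the flipped bit.
Read s = 0100 with s[0] as LSB: 0·2^0 + 1·2^1 + 0·2^2 + 0·2^3 = 2.
Error is at bit position 2.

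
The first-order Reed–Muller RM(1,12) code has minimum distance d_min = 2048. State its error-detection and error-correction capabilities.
Detection only: up to d_min − 1 = 2047 errors.
Correction: up to ⌊(d_min − 1)/2⌋ = ⌊2047/2⌋ = 1023 errors.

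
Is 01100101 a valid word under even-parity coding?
Sum of all bits: 0+1+1+0+0+1+0+1 = 4; 4 mod 2 = 0. Result is 0 → valid parity.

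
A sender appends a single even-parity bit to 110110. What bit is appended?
Sum of data bits: 1+1+0+1+1+0 = 4.
4 mod 2 = 0, so parity bit = 0.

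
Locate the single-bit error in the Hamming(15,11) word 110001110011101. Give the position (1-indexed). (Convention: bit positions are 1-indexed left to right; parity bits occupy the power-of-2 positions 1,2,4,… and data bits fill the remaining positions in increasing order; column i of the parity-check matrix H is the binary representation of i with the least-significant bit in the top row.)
Syndrome s = H · r^T (mod 2), r = 110001110011101:
  s[0] = (101010101010101)·(110001110011101) mod 2 = 1+0+0+0+0+0+1+0+0+0+1+0+1+0+1 mod 2 = 1
  s[1] = (011001100110011)·(110001110011101) mod 2 = 0+1+0+0+0+1+1+0+0+0+1+0+0+0+1 mod 2 = 1
  s[2] = (000111100001111)·(110001110011101) mod 2 = 0+0+0+0+0+1+1+0+0+0+0+1+1+0+1 mod 2 = 1
  s[3] = (000000011111111)·(110001110011101) mod 2 = 0+0+0+0+0+0+0+1+0+0+1+1+1+0+1 mod 2 = 1
Syndrome = 1111
Column i of H is the binary representation of i, so the syndrome is the binary index of the flipped bit.
Read s = 1111 with s[0] as LSB: 1·2^0 + 1·2^1 + 1·2^2 + 1·2^3 = 15.
Error is at bit position 15.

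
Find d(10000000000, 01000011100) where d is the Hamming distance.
XOR = 11000011100, count of 1s = 5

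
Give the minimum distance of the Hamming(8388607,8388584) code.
d_min = 3 (every single-error-correcting Hamming code has d_min = 3).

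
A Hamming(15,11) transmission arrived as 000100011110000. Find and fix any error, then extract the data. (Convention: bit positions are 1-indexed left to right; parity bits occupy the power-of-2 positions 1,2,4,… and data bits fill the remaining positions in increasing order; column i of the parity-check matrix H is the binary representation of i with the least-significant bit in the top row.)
Syndrome s = H · r^T (mod 2), r = 000100011110000:
  s[0] = (101010101010101)·(000100011110000) mod 2 = 0+0+0+0+0+0+0+0+1+0+1+0+0+0+0 mod 2 = 0
  s[1] = (011001100110011)·(000100011110000) mod 2 = 0+0+0+0+0+0+0+0+0+1+1+0+0+0+0 mod 2 = 0
  s[2] = (000111100001111)·(000100011110000) mod 2 = 0+0+0+1+0+0+0+0+0+0+0+0+0+0+0 mod 2 = 1
  s[3] = (000000011111111)·(000100011110000) mod 2 = 0+0+0+0+0+0+0+1+1+1+1+0+0+0+0 mod 2 = 0
Syndrome = 0010
Column 4 of H equals this syndrome → error at bit 4 (1-indexed).
Flip bit 4: 000100011110000 → 000000011110000
Extract data bits at positions {3,5,6,7,9,10,11,12,13,14,15}: 00001110000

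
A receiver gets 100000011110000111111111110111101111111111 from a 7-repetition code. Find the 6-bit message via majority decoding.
Split into 7-bit blocks and majority-vote each:
  block 1 = 1000000: 1 ones, 6 zeros → 0
  block 2 = 1111000: 4 ones, 3 zeros → 1
  block 3 = 0111111: 6 ones, 1 zeros → 1
  block 4 = 1111101: 6 ones, 1 zeros → 1
  block 5 = 1110111: 6 ones, 1 zeros → 1
  block 6 = 1111111: 7 ones, 0 zeros → 1
Decoded = 011111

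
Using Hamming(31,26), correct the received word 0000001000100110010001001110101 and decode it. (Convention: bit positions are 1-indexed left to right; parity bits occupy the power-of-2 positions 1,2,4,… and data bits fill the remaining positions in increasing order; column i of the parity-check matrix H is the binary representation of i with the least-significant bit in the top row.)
Syndrome s = H · r^T (mod 2), r = 0000001000100110010001001110101:
  s[0] = (1010101010101010101010101010101)·(0000001000100110010001001110101) mod 2 = 0+0+0+0+0+0+1+0+0+0+1+0+0+0+1+0+0+0+0+0+0+0+0+0+1+0+1+0+1+0+1 mod 2 = 1
  s[1] = (0110011001100110011001100110011)·(0000001000100110010001001110101) mod 2 = 0+0+0+0+0+0+1+0+0+0+1+0+0+1+1+0+0+1+0+0+0+1+0+0+0+1+1+0+0+0+1 mod 2 = 1
  s[2] = (0001111000011110000111100001111)·(0000001000100110010001001110101) mod 2 = 0+0+0+0+0+0+1+0+0+0+0+0+0+1+1+0+0+0+0+0+0+1+0+0+0+0+0+0+1+0+1 mod 2 = 0
  s[3] = (0000000111111110000000011111111)·(0000001000100110010001001110101) mod 2 = 0+0+0+0+0+0+0+0+0+0+1+0+0+1+1+0+0+0+0+0+0+0+0+0+1+1+1+0+1+0+1 mod 2 = 0
  s[4] = (0000000000000001111111111111111)·(0000001000100110010001001110101) mod 2 = 0+0+0+0+0+0+0+0+0+0+0+0+0+0+0+0+0+1+0+0+0+1+0+0+1+1+1+0+1+0+1 mod 2 = 1
Syndrome = 11001
Column 19 of H equals this syndrome → error at bit 19 (1-indexed).
Flip bit 19: 0000001000100110010001001110101 → 0000001000100110011001001110101
Extract data bits at positions {3,5,6,7,9,10,11,12,13,14,15,17,18,19,20,21,22,23,24,25,26,27,28,29,30,31}: 00010010011011001001110101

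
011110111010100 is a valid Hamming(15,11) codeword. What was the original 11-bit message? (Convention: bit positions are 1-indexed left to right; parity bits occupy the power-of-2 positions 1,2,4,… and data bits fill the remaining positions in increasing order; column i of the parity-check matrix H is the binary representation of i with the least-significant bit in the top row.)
Parity bits occupy power-of-2 positions; data bits are at positions {3,5,6,7,9,10,11,12,13,14,15} (1-indexed).
Extract: c[3]=1 c[5]=1 c[6]=0 c[7]=1 c[9]=1 c[10]=0 c[11]=1 c[12]=0 c[13]=1 c[14]=0 c[15]=0
Data = 11011010100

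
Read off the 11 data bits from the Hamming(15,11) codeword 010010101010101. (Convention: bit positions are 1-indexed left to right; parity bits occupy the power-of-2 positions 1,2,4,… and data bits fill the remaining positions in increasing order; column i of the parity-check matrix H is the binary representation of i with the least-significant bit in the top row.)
Parity bits occupy power-of-2 positions; data bits are at positions {3,5,6,7,9,10,11,12,13,14,15} (1-indexed).
Extract: c[3]=0 c[5]=1 c[6]=0 c[7]=1 c[9]=1 c[10]=0 c[11]=1 c[12]=0 c[13]=1 c[14]=0 c[15]=1
Data = 01011010101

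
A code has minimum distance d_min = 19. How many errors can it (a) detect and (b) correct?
(a) Detection requires d_min ≥ e+1, so e ≤ d_min − 1 = 18.
(b) Correction requires d_min ≥ 2t+1, so t ≤ ⌊(d_min − 1)/2⌋ = ⌊18/2⌋ = 9.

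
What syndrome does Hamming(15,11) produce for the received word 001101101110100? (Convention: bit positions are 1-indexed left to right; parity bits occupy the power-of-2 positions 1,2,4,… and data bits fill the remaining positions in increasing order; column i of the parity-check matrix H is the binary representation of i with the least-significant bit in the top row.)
Syndrome s = H · r^T (mod 2), r = 001101101110100:
  s[0] = (101010101010101)·(001101101110100) mod 2 = 0+0+1+0+0+0+1+0+1+0+1+0+1+0+0 mod 2 = 1
  s[1] = (011001100110011)·(001101101110100) mod 2 = 0+0+1+0+0+1+1+0+0+1+1+0+0+0+0 mod 2 = 1
  s[2] = (000111100001111)·(001101101110100) mod 2 = 0+0+0+1+0+1+1+0+0+0+0+0+1+0+0 mod 2 = 0
  s[3] = (000000011111111)·(001101101110100) mod 2 = 0+0+0+0+0+0+0+0+1+1+1+0+1+0+0 mod 2 = 0
Syndrome = 1100
Non-zero syndrome: error at position 3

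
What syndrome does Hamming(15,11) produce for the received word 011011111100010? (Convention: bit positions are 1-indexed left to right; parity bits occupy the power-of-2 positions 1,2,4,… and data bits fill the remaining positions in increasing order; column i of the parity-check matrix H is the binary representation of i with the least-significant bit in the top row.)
Syndrome s = H · r^T (mod 2), r = 011011111100010:
  s[0] = (101010101010101)·(011011111100010) mod 2 = 0+0+1+0+1+0+1+0+1+0+0+0+0+0+0 mod 2 = 0
  s[1] = (011001100110011)·(011011111100010) mod 2 = 0+1+1+0+0+1+1+0+0+1+0+0+0+1+0 mod 2 = 0
  s[2] = (000111100001111)·(011011111100010) mod 2 = 0+0+0+0+1+1+1+0+0+0+0+0+0+1+0 mod 2 = 0
  s[3] = (000000011111111)·(011011111100010) mod 2 = 0+0+0+0+0+0+0+1+1+1+0+0+0+1+0 mod 2 = 0
Syndrome = 0000
s = 0: no error detected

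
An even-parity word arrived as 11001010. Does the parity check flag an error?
Sum of received bits: 1+1+0+0+1+0+1+0 = 4; 4 mod 2 = 0. Result is 0 → no error detected.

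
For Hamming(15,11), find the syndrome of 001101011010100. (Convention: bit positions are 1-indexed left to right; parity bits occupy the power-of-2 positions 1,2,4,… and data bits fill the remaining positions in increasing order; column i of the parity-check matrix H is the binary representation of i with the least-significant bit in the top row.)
Syndrome s = H · r^T (mod 2), r = 001101011010100:
  s[0] = (101010101010101)·(001101011010100) mod 2 = 0+0+1+0+0+0+0+0+1+0+1+0+1+0+0 mod 2 = 0
  s[1] = (011001100110011)·(001101011010100) mod 2 = 0+0+1+0+0+1+0+0+0+0+1+0+0+0+0 mod 2 = 1
  s[2] = (000111100001111)·(001101011010100) mod 2 = 0+0+0+1+0+1+0+0+0+0+0+0+1+0+0 mod 2 = 1
  s[3] = (000000011111111)·(001101011010100) mod 2 = 0+0+0+0+0+0+0+1+1+0+1+0+1+0+0 mod 2 = 0
Syndrome = 0110
Non-zero syndrome: error at position 6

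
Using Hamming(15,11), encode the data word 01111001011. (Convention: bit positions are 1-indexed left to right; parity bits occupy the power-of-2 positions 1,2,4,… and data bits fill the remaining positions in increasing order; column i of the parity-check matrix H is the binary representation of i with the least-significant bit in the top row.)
Codeword c = d · G (mod 2), d = 01111001011:
  c[0] = d·G[:,0] = (01111001011)·(11011010101) mod 2 = 0+1+0+1+1+0+0+0+0+0+1 mod 2 = 0
  c[1] = d·G[:,1] = (01111001011)·(10110110011) mod 2 = 0+0+1+1+0+0+0+0+0+1+1 mod 2 = 0
  c[2] = d·G[:,2] = (01111001011)·(10000000000) mod 2 = 0+0+0+0+0+0+0+0+0+0+0 mod 2 = 0
  c[3] = d·G[:,3] = (01111001011)·(01110001111) mod 2 = 0+1+1+1+0+0+0+1+0+1+1 mod 2 = 0
  c[4] = d·G[:,4] = (01111001011)·(01000000000) mod 2 = 0+1+0+0+0+0+0+0+0+0+0 mod 2 = 1
  c[5] = d·G[:,5] = (01111001011)·(00100000000) mod 2 = 0+0+1+0+0+0+0+0+0+0+0 mod 2 = 1
  c[6] = d·G[:,6] = (01111001011)·(00010000000) mod 2 = 0+0+0+1+0+0+0+0+0+0+0 mod 2 = 1
  c[7] = d·G[:,7] = (01111001011)·(00001111111) mod 2 = 0+0+0+0+1+0+0+1+0+1+1 mod 2 = 0
  c[8] = d·G[:,8] = (01111001011)·(00001000000) mod 2 = 0+0+0+0+1+0+0+0+0+0+0 mod 2 = 1
  c[9] = d·G[:,9] = (01111001011)·(00000100000) mod 2 = 0+0+0+0+0+0+0+0+0+0+0 mod 2 = 0
  c[10] = d·G[:,10] = (01111001011)·(00000010000) mod 2 = 0+0+0+0+0+0+0+0+0+0+0 mod 2 = 0
  c[11] = d·G[:,11] = (01111001011)·(00000001000) mod 2 = 0+0+0+0+0+0+0+1+0+0+0 mod 2 = 1
  c[12] = d·G[:,12] = (01111001011)·(00000000100) mod 2 = 0+0+0+0+0+0+0+0+0+0+0 mod 2 = 0
  c[13] = d·G[:,13] = (01111001011)·(00000000010) mod 2 = 0+0+0+0+0+0+0+0+0+1+0 mod 2 = 1
  c[14] = d·G[:,14] = (01111001011)·(00000000001) mod 2 = 0+0+0+0+0+0+0+0+0+0+1 mod 2 = 1
Codeword = 000011101001011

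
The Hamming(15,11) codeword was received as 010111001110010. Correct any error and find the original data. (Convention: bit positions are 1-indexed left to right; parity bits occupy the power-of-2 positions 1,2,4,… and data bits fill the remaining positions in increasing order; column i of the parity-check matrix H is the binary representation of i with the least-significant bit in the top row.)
Syndrome s = H · r^T (mod 2), r = 010111001110010:
  s[0] = (101010101010101)·(010111001110010) mod 2 = 0+0+0+0+1+0+0+0+1+0+1+0+0+0+0 mod 2 = 1
  s[1] = (011001100110011)·(010111001110010) mod 2 = 0+1+0+0+0+1+0+0+0+1+1+0+0+1+0 mod 2 = 1
  s[2] = (000111100001111)·(010111001110010) mod 2 = 0+0+0+1+1+1+0+0+0+0+0+0+0+1+0 mod 2 = 0
  s[3] = (000000011111111)·(010111001110010) mod 2 = 0+0+0+0+0+0+0+0+1+1+1+0+0+1+0 mod 2 = 0
Syndrome = 1100
Column 3 of H equals this syndrome → error at bit 3 (1-indexed).
Flip bit 3: 010111001110010 → 011111001110010
Extract data bits at positions {3,5,6,7,9,10,11,12,13,14,15}: 11101110010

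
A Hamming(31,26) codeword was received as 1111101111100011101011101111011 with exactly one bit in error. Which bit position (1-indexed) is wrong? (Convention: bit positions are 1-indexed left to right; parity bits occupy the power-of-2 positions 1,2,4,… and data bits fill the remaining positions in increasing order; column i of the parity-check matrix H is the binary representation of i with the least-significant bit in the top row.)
Syndrome s = H · r^T (mod 2), r = 1111101111100011101011101111011:
  s[0] = (1010101010101010101010101010101)·(1111101111100011101011101111011) mod 2 = 1+0+1+0+1+0+1+0+1+0+1+0+0+0+1+0+1+0+1+0+1+0+1+0+1+0+1+0+0+0+1 mod 2 = 0
  s[1] = (0110011001100110011001100110011)·(1111101111100011101011101111011) mod 2 = 0+1+1+0+0+0+1+0+0+1+1+0+0+0+1+0+0+0+1+0+0+1+1+0+0+1+1+0+0+1+1 mod 2 = 1
  s[2] = (0001111000011110000111100001111)·(1111101111100011101011101111011) mod 2 = 0+0+0+1+1+0+1+0+0+0+0+0+0+0+1+0+0+0+0+0+1+1+1+0+0+0+0+1+0+1+1 mod 2 = 0
  s[3] = (0000000111111110000000011111111)·(1111101111100011101011101111011) mod 2 = 0+0+0+0+0+0+0+1+1+1+1+0+0+0+1+0+0+0+0+0+0+0+0+0+1+1+1+1+0+1+1 mod 2 = 1
  s[4] = (0000000000000001111111111111111)·(1111101111100011101011101111011) mod 2 = 0+0+0+0+0+0+0+0+0+0+0+0+0+0+0+1+1+0+1+0+1+1+1+0+1+1+1+1+0+1+1 mod 2 = 0
Syndrome = 01010
Column i of H is the binary representation of i, so the syndrome is the binary index of the flipped bit.
Read s = 01010 with s[0] as LSB: 0·2^0 + 1·2^1 + 0·2^2 + 1·2^3 + 0·2^4 = 10.
Error is at bit position 10.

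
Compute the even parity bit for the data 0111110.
Sum of data bits: 0+1+1+1+1+1+0 = 5.
5 mod 2 = 1, so parity bit = 1.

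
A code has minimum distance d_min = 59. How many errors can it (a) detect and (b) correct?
(a) Detection requires d_min ≥ e+1, so e ≤ d_min − 1 = 58.
(b) Correction requires d_min ≥ 2t+1, so t ≤ ⌊(d_min − 1)/2⌋ = ⌊58/2⌋ = 29.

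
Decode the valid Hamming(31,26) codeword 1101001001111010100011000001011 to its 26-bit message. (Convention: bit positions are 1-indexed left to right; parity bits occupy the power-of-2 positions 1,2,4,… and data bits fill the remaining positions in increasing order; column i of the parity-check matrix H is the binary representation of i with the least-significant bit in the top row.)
Parity bits occupy power-of-2 positions; data bits are at positions {3,5,6,7,9,10,11,12,13,14,15,17,18,19,20,21,22,23,24,25,26,27,28,29,30,31} (1-indexed).
Extract: c[3]=0 c[5]=0 c[6]=0 c[7]=1 c[9]=0 c[10]=1 c[11]=1 c[12]=1 c[13]=1 c[14]=0 c[15]=1 c[17]=1 c[18]=0 c[19]=0 c[20]=0 c[21]=1 c[22]=1 c[23]=0 c[24]=0 c[25]=0 c[26]=0 c[27]=0 c[28]=1 c[29]=0 c[30]=1 c[31]=1
Data = 00010111101100011000001011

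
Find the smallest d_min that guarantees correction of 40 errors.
Correcting t errors requires d_min ≥ 2t + 1 = 2·40 + 1 = 81.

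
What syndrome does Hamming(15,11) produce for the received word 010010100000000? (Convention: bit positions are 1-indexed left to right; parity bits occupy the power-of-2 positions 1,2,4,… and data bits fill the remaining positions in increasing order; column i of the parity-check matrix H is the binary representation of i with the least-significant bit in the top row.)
Syndrome s = H · r^T (mod 2), r = 010010100000000:
  s[0] = (101010101010101)·(010010100000000) mod 2 = 0+0+0+0+1+0+1+0+0+0+0+0+0+0+0 mod 2 = 0
  s[1] = (011001100110011)·(010010100000000) mod 2 = 0+1+0+0+0+0+1+0+0+0+0+0+0+0+0 mod 2 = 0
  s[2] = (000111100001111)·(010010100000000) mod 2 = 0+0+0+0+1+0+1+0+0+0+0+0+0+0+0 mod 2 = 0
  s[3] = (000000011111111)·(010010100000000) mod 2 = 0+0+0+0+0+0+0+0+0+0+0+0+0+0+0 mod 2 = 0
Syndrome = 0000
s = 0: no error detected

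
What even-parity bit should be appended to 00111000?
Sum of data bits: 0+0+1+1+1+0+0+0 = 3.
3 mod 2 = 1, so parity bit = 1.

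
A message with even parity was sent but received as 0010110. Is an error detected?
Sum of received bits: 0+0+1+0+1+1+0 = 3; 3 mod 2 = 1. Result is 1 ≠ 0 → error detected.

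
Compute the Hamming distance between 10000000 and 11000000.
XOR = 01000000, count of 1s = 1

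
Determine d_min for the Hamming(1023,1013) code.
d_min = 3 (every single-error-correcting Hamming code has d_min = 3).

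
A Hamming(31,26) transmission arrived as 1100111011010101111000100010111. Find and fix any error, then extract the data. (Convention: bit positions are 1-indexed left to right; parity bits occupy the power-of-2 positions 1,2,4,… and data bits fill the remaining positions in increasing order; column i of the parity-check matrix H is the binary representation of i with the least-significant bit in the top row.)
Syndrome s = H · r^T (mod 2), r = 1100111011010101111000100010111:
  s[0] = (1010101010101010101010101010101)·(1100111011010101111000100010111) mod 2 = 1+0+0+0+1+0+1+0+1+0+0+0+0+0+0+0+1+0+1+0+0+0+1+0+0+0+1+0+1+0+1 mod 2 = 0
  s[1] = (0110011001100110011001100110011)·(1100111011010101111000100010111) mod 2 = 0+1+0+0+0+1+1+0+0+1+0+0+0+1+0+0+0+1+1+0+0+0+1+0+0+0+1+0+0+1+1 mod 2 = 1
  s[2] = (0001111000011110000111100001111)·(1100111011010101111000100010111) mod 2 = 0+0+0+0+1+1+1+0+0+0+0+1+0+1+0+0+0+0+0+0+0+0+1+0+0+0+0+0+1+1+1 mod 2 = 1
  s[3] = (0000000111111110000000011111111)·(1100111011010101111000100010111) mod 2 = 0+0+0+0+0+0+0+0+1+1+0+1+0+1+0+0+0+0+0+0+0+0+0+0+0+0+1+0+1+1+1 mod 2 = 0
  s[4] = (0000000000000001111111111111111)·(1100111011010101111000100010111) mod 2 = 0+0+0+0+0+0+0+0+0+0+0+0+0+0+0+1+1+1+1+0+0+0+1+0+0+0+1+0+1+1+1 mod 2 = 1
Syndrome = 01101
Column 22 of H equals this syndrome → error at bit 22 (1-indexed).
Flip bit 22: 1100111011010101111000100010111 → 1100111011010101111001100010111
Extract data bits at positions {3,5,6,7,9,10,11,12,13,14,15,17,18,19,20,21,22,23,24,25,26,27,28,29,30,31}: 01111101010111001100010111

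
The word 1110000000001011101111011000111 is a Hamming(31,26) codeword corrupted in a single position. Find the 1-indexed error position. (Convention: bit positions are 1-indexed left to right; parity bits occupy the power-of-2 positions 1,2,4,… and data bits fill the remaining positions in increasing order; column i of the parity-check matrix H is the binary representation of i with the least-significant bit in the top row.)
Syndrome s = H · r^T (mod 2), r = 1110000000001011101111011000111:
  s[0] = (1010101010101010101010101010101)·(1110000000001011101111011000111) mod 2 = 1+0+1+0+0+0+0+0+0+0+0+0+1+0+1+0+1+0+1+0+1+0+0+0+1+0+0+0+1+0+1 mod 2 = 0
  s[1] = (0110011001100110011001100110011)·(1110000000001011101111011000111) mod 2 = 0+1+1+0+0+0+0+0+0+0+0+0+0+0+1+0+0+0+1+0+0+1+0+0+0+0+0+0+0+1+1 mod 2 = 1
  s[2] = (0001111000011110000111100001111)·(1110000000001011101111011000111) mod 2 = 0+0+0+0+0+0+0+0+0+0+0+0+1+0+1+0+0+0+0+1+1+1+0+0+0+0+0+0+1+1+1 mod 2 = 0
  s[3] = (0000000111111110000000011111111)·(1110000000001011101111011000111) mod 2 = 0+0+0+0+0+0+0+0+0+0+0+0+1+0+1+0+0+0+0+0+0+0+0+1+1+0+0+0+1+1+1 mod 2 = 1
  s[4] = (0000000000000001111111111111111)·(1110000000001011101111011000111) mod 2 = 0+0+0+0+0+0+0+0+0+0+0+0+0+0+0+1+1+0+1+1+1+1+0+1+1+0+0+0+1+1+1 mod 2 = 1
Syndrome = 01011
Column i of H is the binary representation of i, so the syndrome is the binary index of the flipped bit.
Read s = 01011 with s[0] as LSB: 0·2^0 + 1·2^1 + 0·2^2 + 1·2^3 + 1·2^4 = 26.
Error is at bit position 26.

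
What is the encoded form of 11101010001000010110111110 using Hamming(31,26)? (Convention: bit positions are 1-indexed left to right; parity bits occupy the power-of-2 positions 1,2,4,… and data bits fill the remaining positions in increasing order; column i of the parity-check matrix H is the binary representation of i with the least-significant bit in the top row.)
Codeword c = d · G (mod 2), d = 11101010001000010110111110:
  c[0] = d·G[:,0] = (11101010001000010110111110)·(11011010101101010101010101) mod 2 = 1+1+0+0+1+0+1+0+0+0+1+0+0+0+0+1+0+1+0+0+0+1+0+1+0+0 mod 2 = 1
  c[1] = d·G[:,1] = (11101010001000010110111110)·(10110110011011001100110011) mod 2 = 1+0+1+0+0+0+1+0+0+0+1+0+0+0+0+0+0+1+0+0+1+1+0+0+1+0 mod 2 = 0
  c[2] = d·G[:,2] = (11101010001000010110111110)·(10000000000000000000000000) mod 2 = 1+0+0+0+0+0+0+0+0+0+0+0+0+0+0+0+0+0+0+0+0+0+0+0+0+0 mod 2 = 1
  c[3] = d·G[:,3] = (11101010001000010110111110)·(01110001111000111100001111) mod 2 = 0+1+1+0+0+0+0+0+0+0+1+0+0+0+0+1+0+1+0+0+0+0+1+1+1+0 mod 2 = 0
  c[4] = d·G[:,4] = (11101010001000010110111110)·(01000000000000000000000000) mod 2 = 0+1+0+0+0+0+0+0+0+0+0+0+0+0+0+0+0+0+0+0+0+0+0+0+0+0 mod 2 = 1
  c[5] = d·G[:,5] = (11101010001000010110111110)·(00100000000000000000000000) mod 2 = 0+0+1+0+0+0+0+0+0+0+0+0+0+0+0+0+0+0+0+0+0+0+0+0+0+0 mod 2 = 1
  c[6] = d·G[:,6] = (11101010001000010110111110)·(00010000000000000000000000) mod 2 = 0+0+0+0+0+0+0+0+0+0+0+0+0+0+0+0+0+0+0+0+0+0+0+0+0+0 mod 2 = 0
  c[7] = d·G[:,7] = (11101010001000010110111110)·(00001111111000000011111111) mod 2 = 0+0+0+0+1+0+1+0+0+0+1+0+0+0+0+0+0+0+1+0+1+1+1+1+1+0 mod 2 = 1
  c[8] = d·G[:,8] = (11101010001000010110111110)·(00001000000000000000000000) mod 2 = 0+0+0+0+1+0+0+0+0+0+0+0+0+0+0+0+0+0+0+0+0+0+0+0+0+0 mod 2 = 1
  c[9] = d·G[:,9] = (11101010001000010110111110)·(00000100000000000000000000) mod 2 = 0+0+0+0+0+0+0+0+0+0+0+0+0+0+0+0+0+0+0+0+0+0+0+0+0+0 mod 2 = 0
  c[10] = d·G[:,10] = (11101010001000010110111110)·(00000010000000000000000000) mod 2 = 0+0+0+0+0+0+1+0+0+0+0+0+0+0+0+0+0+0+0+0+0+0+0+0+0+0 mod 2 = 1
  c[11] = d·G[:,11] = (11101010001000010110111110)·(00000001000000000000000000) mod 2 = 0+0+0+0+0+0+0+0+0+0+0+0+0+0+0+0+0+0+0+0+0+0+0+0+0+0 mod 2 = 0
  c[12] = d·G[:,12] = (11101010001000010110111110)·(00000000100000000000000000) mod 2 = 0+0+0+0+0+0+0+0+0+0+0+0+0+0+0+0+0+0+0+0+0+0+0+0+0+0 mod 2 = 0
  c[13] = d·G[:,13] = (11101010001000010110111110)·(00000000010000000000000000) mod 2 = 0+0+0+0+0+0+0+0+0+0+0+0+0+0+0+0+0+0+0+0+0+0+0+0+0+0 mod 2 = 0
  c[14] = d·G[:,14] = (11101010001000010110111110)·(00000000001000000000000000) mod 2 = 0+0+0+0+0+0+0+0+0+0+1+0+0+0+0+0+0+0+0+0+0+0+0+0+0+0 mod 2 = 1
  c[15] = d·G[:,15] = (11101010001000010110111110)·(00000000000111111111111111) mod 2 = 0+0+0+0+0+0+0+0+0+0+0+0+0+0+0+1+0+1+1+0+1+1+1+1+1+0 mod 2 = 0
  c[16] = d·G[:,16] = (11101010001000010110111110)·(00000000000100000000000000) mod 2 = 0+0+0+0+0+0+0+0+0+0+0+0+0+0+0+0+0+0+0+0+0+0+0+0+0+0 mod 2 = 0
  c[17] = d·G[:,17] = (11101010001000010110111110)·(00000000000010000000000000) mod 2 = 0+0+0+0+0+0+0+0+0+0+0+0+0+0+0+0+0+0+0+0+0+0+0+0+0+0 mod 2 = 0
  c[18] = d·G[:,18] = (11101010001000010110111110)·(00000000000001000000000000) mod 2 = 0+0+0+0+0+0+0+0+0+0+0+0+0+0+0+0+0+0+0+0+0+0+0+0+0+0 mod 2 = 0
  c[19] = d·G[:,19] = (11101010001000010110111110)·(00000000000000100000000000) mod 2 = 0+0+0+0+0+0+0+0+0+0+0+0+0+0+0+0+0+0+0+0+0+0+0+0+0+0 mod 2 = 0
  c[20] = d·G[:,20] = (11101010001000010110111110)·(00000000000000010000000000) mod 2 = 0+0+0+0+0+0+0+0+0+0+0+0+0+0+0+1+0+0+0+0+0+0+0+0+0+0 mod 2 = 1
  c[21] = d·G[:,21] = (11101010001000010110111110)·(00000000000000001000000000) mod 2 = 0+0+0+0+0+0+0+0+0+0+0+0+0+0+0+0+0+0+0+0+0+0+0+0+0+0 mod 2 = 0
  c[22] = d·G[:,22] = (11101010001000010110111110)·(00000000000000000100000000) mod 2 = 0+0+0+0+0+0+0+0+0+0+0+0+0+0+0+0+0+1+0+0+0+0+0+0+0+0 mod 2 = 1
  c[23] = d·G[:,23] = (11101010001000010110111110)·(00000000000000000010000000) mod 2 = 0+0+0+0+0+0+0+0+0+0+0+0+0+0+0+0+0+0+1+0+0+0+0+0+0+0 mod 2 = 1
  c[24] = d·G[:,24] = (11101010001000010110111110)·(00000000000000000001000000) mod 2 = 0+0+0+0+0+0+0+0+0+0+0+0+0+0+0+0+0+0+0+0+0+0+0+0+0+0 mod 2 = 0
  c[25] = d·G[:,25] = (11101010001000010110111110)·(00000000000000000000100000) mod 2 = 0+0+0+0+0+0+0+0+0+0+0+0+0+0+0+0+0+0+0+0+1+0+0+0+0+0 mod 2 = 1
  c[26] = d·G[:,26] = (11101010001000010110111110)·(00000000000000000000010000) mod 2 = 0+0+0+0+0+0+0+0+0+0+0+0+0+0+0+0+0+0+0+0+0+1+0+0+0+0 mod 2 = 1
  c[27] = d·G[:,27] = (11101010001000010110111110)·(00000000000000000000001000) mod 2 = 0+0+0+0+0+0+0+0+0+0+0+0+0+0+0+0+0+0+0+0+0+0+1+0+0+0 mod 2 = 1
  c[28] = d·G[:,28] = (11101010001000010110111110)·(00000000000000000000000100) mod 2 = 0+0+0+0+0+0+0+0+0+0+0+0+0+0+0+0+0+0+0+0+0+0+0+1+0+0 mod 2 = 1
  c[29] = d·G[:,29] = (11101010001000010110111110)·(00000000000000000000000010) mod 2 = 0+0+0+0+0+0+0+0+0+0+0+0+0+0+0+0+0+0+0+0+0+0+0+0+1+0 mod 2 = 1
  c[30] = d·G[:,30] = (11101010001000010110111110)·(00000000000000000000000001) mod 2 = 0+0+0+0+0+0+0+0+0+0+0+0+0+0+0+0+0+0+0+0+0+0+0+0+0+0 mod 2 = 0
Codeword = 1010110110100010000010110111110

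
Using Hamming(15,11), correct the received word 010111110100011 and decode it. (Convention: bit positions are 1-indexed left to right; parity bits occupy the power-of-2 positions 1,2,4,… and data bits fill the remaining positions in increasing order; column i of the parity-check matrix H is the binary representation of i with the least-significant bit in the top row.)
Syndrome s = H · r^T (mod 2), r = 010111110100011:
  s[0] = (101010101010101)·(010111110100011) mod 2 = 0+0+0+0+1+0+1+0+0+0+0+0+0+0+1 mod 2 = 1
  s[1] = (011001100110011)·(010111110100011) mod 2 = 0+1+0+0+0+1+1+0+0+1+0+0+0+1+1 mod 2 = 0
  s[2] = (000111100001111)·(010111110100011) mod 2 = 0+0+0+1+1+1+1+0+0+0+0+0+0+1+1 mod 2 = 0
  s[3] = (000000011111111)·(010111110100011) mod 2 = 0+0+0+0+0+0+0+1+0+1+0+0+0+1+1 mod 2 = 0
Syndrome = 1000
Column 1 of H equals this syndrome → error at bit 1 (1-indexed).
Flip bit 1: 010111110100011 → 110111110100011
Extract data bits at positions {3,5,6,7,9,10,11,12,13,14,15}: 01110100011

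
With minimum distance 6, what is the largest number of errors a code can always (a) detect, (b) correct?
(a) Detection requires d_min ≥ e+1, so e ≤ d_min − 1 = 5.
(b) Correction requires d_min ≥ 2t+1, so t ≤ ⌊(d_min − 1)/2⌋ = ⌊5/2⌋ = 2.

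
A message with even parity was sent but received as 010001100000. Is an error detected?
Sum of received bits: 0+1+0+0+0+1+1+0+0+0+0+0 = 3; 3 mod 2 = 1. Result is 1 ≠ 0 → error detected.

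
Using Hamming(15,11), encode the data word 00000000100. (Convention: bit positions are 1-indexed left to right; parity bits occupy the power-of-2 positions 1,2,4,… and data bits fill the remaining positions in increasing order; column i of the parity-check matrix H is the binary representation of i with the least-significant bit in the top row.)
Codeword c = d · G (mod 2), d = 00000000100:
  c[0] = d·G[:,0] = (00000000100)·(11011010101) mod 2 = 0+0+0+0+0+0+0+0+1+0+0 mod 2 = 1
  c[1] = d·G[:,1] = (00000000100)·(10110110011) mod 2 = 0+0+0+0+0+0+0+0+0+0+0 mod 2 = 0
  c[2] = d·G[:,2] = (00000000100)·(10000000000) mod 2 = 0+0+0+0+0+0+0+0+0+0+0 mod 2 = 0
  c[3] = d·G[:,3] = (00000000100)·(01110001111) mod 2 = 0+0+0+0+0+0+0+0+1+0+0 mod 2 = 1
  c[4] = d·G[:,4] = (00000000100)·(01000000000) mod 2 = 0+0+0+0+0+0+0+0+0+0+0 mod 2 = 0
  c[5] = d·G[:,5] = (00000000100)·(00100000000) mod 2 = 0+0+0+0+0+0+0+0+0+0+0 mod 2 = 0
  c[6] = d·G[:,6] = (00000000100)·(00010000000) mod 2 = 0+0+0+0+0+0+0+0+0+0+0 mod 2 = 0
  c[7] = d·G[:,7] = (00000000100)·(00001111111) mod 2 = 0+0+0+0+0+0+0+0+1+0+0 mod 2 = 1
  c[8] = d·G[:,8] = (00000000100)·(00001000000) mod 2 = 0+0+0+0+0+0+0+0+0+0+0 mod 2 = 0
  c[9] = d·G[:,9] = (00000000100)·(00000100000) mod 2 = 0+0+0+0+0+0+0+0+0+0+0 mod 2 = 0
  c[10] = d·G[:,10] = (00000000100)·(00000010000) mod 2 = 0+0+0+0+0+0+0+0+0+0+0 mod 2 = 0
  c[11] = d·G[:,11] = (00000000100)·(00000001000) mod 2 = 0+0+0+0+0+0+0+0+0+0+0 mod 2 = 0
  c[12] = d·G[:,12] = (00000000100)·(00000000100) mod 2 = 0+0+0+0+0+0+0+0+1+0+0 mod 2 = 1
  c[13] = d·G[:,13] = (00000000100)·(00000000010) mod 2 = 0+0+0+0+0+0+0+0+0+0+0 mod 2 = 0
  c[14] = d·G[:,14] = (00000000100)·(00000000001) mod 2 = 0+0+0+0+0+0+0+0+0+0+0 mod 2 = 0
Codeword = 100100010000100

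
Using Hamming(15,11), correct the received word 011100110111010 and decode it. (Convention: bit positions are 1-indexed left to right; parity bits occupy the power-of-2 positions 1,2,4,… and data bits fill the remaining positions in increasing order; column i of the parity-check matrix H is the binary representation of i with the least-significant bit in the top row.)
Syndrome s = H · r^T (mod 2), r = 011100110111010:
  s[0] = (101010101010101)·(011100110111010) mod 2 = 0+0+1+0+0+0+1+0+0+0+1+0+0+0+0 mod 2 = 1
  s[1] = (011001100110011)·(011100110111010) mod 2 = 0+1+1+0+0+0+1+0+0+1+1+0+0+1+0 mod 2 = 0
  s[2] = (000111100001111)·(011100110111010) mod 2 = 0+0+0+1+0+0+1+0+0+0+0+1+0+1+0 mod 2 = 0
  s[3] = (000000011111111)·(011100110111010) mod 2 = 0+0+0+0+0+0+0+1+0+1+1+1+0+1+0 mod 2 = 1
Syndrome = 1001
Column 9 of H equals this syndrome → error at bit 9 (1-indexed).
Flip bit 9: 011100110111010 → 011100111111010
Extract data bits at positions {3,5,6,7,9,10,11,12,13,14,15}: 10011111010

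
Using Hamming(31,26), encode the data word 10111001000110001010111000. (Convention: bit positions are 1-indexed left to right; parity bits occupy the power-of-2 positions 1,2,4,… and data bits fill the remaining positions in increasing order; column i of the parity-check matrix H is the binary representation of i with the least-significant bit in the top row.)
Codeword c = d · G (mod 2), d = 10111001000110001010111000:
  c[0] = d·G[:,0] = (10111001000110001010111000)·(11011010101101010101010101) mod 2 = 1+0+0+1+1+0+0+0+0+0+0+1+0+0+0+0+0+0+0+0+0+1+0+0+0+0 mod 2 = 1
  c[1] = d·G[:,1] = (10111001000110001010111000)·(10110110011011001100110011) mod 2 = 1+0+1+1+0+0+0+0+0+0+0+0+1+0+0+0+1+0+0+0+1+1+0+0+0+0 mod 2 = 1
  c[2] = d·G[:,2] = (10111001000110001010111000)·(10000000000000000000000000) mod 2 = 1+0+0+0+0+0+0+0+0+0+0+0+0+0+0+0+0+0+0+0+0+0+0+0+0+0 mod 2 = 1
  c[3] = d·G[:,3] = (10111001000110001010111000)·(01110001111000111100001111) mod 2 = 0+0+1+1+0+0+0+1+0+0+0+0+0+0+0+0+1+0+0+0+0+0+1+0+0+0 mod 2 = 1
  c[4] = d·G[:,4] = (10111001000110001010111000)·(01000000000000000000000000) mod 2 = 0+0+0+0+0+0+0+0+0+0+0+0+0+0+0+0+0+0+0+0+0+0+0+0+0+0 mod 2 = 0
  c[5] = d·G[:,5] = (10111001000110001010111000)·(00100000000000000000000000) mod 2 = 0+0+1+0+0+0+0+0+0+0+0+0+0+0+0+0+0+0+0+0+0+0+0+0+0+0 mod 2 = 1
  c[6] = d·G[:,6] = (10111001000110001010111000)·(00010000000000000000000000) mod 2 = 0+0+0+1+0+0+0+0+0+0+0+0+0+0+0+0+0+0+0+0+0+0+0+0+0+0 mod 2 = 1
  c[7] = d·G[:,7] = (10111001000110001010111000)·(00001111111000000011111111) mod 2 = 0+0+0+0+1+0+0+1+0+0+0+0+0+0+0+0+0+0+1+0+1+1+1+0+0+0 mod 2 = 0
  c[8] = d·G[:,8] = (10111001000110001010111000)·(00001000000000000000000000) mod 2 = 0+0+0+0+1+0+0+0+0+0+0+0+0+0+0+0+0+0+0+0+0+0+0+0+0+0 mod 2 = 1
  c[9] = d·G[:,9] = (10111001000110001010111000)·(00000100000000000000000000) mod 2 = 0+0+0+0+0+0+0+0+0+0+0+0+0+0+0+0+0+0+0+0+0+0+0+0+0+0 mod 2 = 0
  c[10] = d·G[:,10] = (10111001000110001010111000)·(00000010000000000000000000) mod 2 = 0+0+0+0+0+0+0+0+0+0+0+0+0+0+0+0+0+0+0+0+0+0+0+0+0+0 mod 2 = 0
  c[11] = d·G[:,11] = (10111001000110001010111000)·(00000001000000000000000000) mod 2 = 0+0+0+0+0+0+0+1+0+0+0+0+0+0+0+0+0+0+0+0+0+0+0+0+0+0 mod 2 = 1
  c[12] = d·G[:,12] = (10111001000110001010111000)·(00000000100000000000000000) mod 2 = 0+0+0+0+0+0+0+0+0+0+0+0+0+0+0+0+0+0+0+0+0+0+0+0+0+0 mod 2 = 0
  c[13] = d·G[:,13] = (10111001000110001010111000)·(00000000010000000000000000) mod 2 = 0+0+0+0+0+0+0+0+0+0+0+0+0+0+0+0+0+0+0+0+0+0+0+0+0+0 mod 2 = 0
  c[14] = d·G[:,14] = (10111001000110001010111000)·(00000000001000000000000000) mod 2 = 0+0+0+0+0+0+0+0+0+0+0+0+0+0+0+0+0+0+0+0+0+0+0+0+0+0 mod 2 = 0
  c[15] = d·G[:,15] = (10111001000110001010111000)·(00000000000111111111111111) mod 2 = 0+0+0+0+0+0+0+0+0+0+0+1+1+0+0+0+1+0+1+0+1+1+1+0+0+0 mod 2 = 1
  c[16] = d·G[:,16] = (10111001000110001010111000)·(00000000000100000000000000) mod 2 = 0+0+0+0+0+0+0+0+0+0+0+1+0+0+0+0+0+0+0+0+0+0+0+0+0+0 mod 2 = 1
  c[17] = d·G[:,17] = (10111001000110001010111000)·(00000000000010000000000000) mod 2 = 0+0+0+0+0+0+0+0+0+0+0+0+1+0+0+0+0+0+0+0+0+0+0+0+0+0 mod 2 = 1
  c[18] = d·G[:,18] = (10111001000110001010111000)·(00000000000001000000000000) mod 2 = 0+0+0+0+0+0+0+0+0+0+0+0+0+0+0+0+0+0+0+0+0+0+0+0+0+0 mod 2 = 0
  c[19] = d·G[:,19] = (10111001000110001010111000)·(00000000000000100000000000) mod 2 = 0+0+0+0+0+0+0+0+0+0+0+0+0+0+0+0+0+0+0+0+0+0+0+0+0+0 mod 2 = 0
  c[20] = d·G[:,20] = (10111001000110001010111000)·(00000000000000010000000000) mod 2 = 0+0+0+0+0+0+0+0+0+0+0+0+0+0+0+0+0+0+0+0+0+0+0+0+0+0 mod 2 = 0
  c[21] = d·G[:,21] = (10111001000110001010111000)·(00000000000000001000000000) mod 2 = 0+0+0+0+0+0+0+0+0+0+0+0+0+0+0+0+1+0+0+0+0+0+0+0+0+0 mod 2 = 1
  c[22] = d·G[:,22] = (10111001000110001010111000)·(00000000000000000100000000) mod 2 = 0+0+0+0+0+0+0+0+0+0+0+0+0+0+0+0+0+0+0+0+0+0+0+0+0+0 mod 2 = 0
  c[23] = d·G[:,23] = (10111001000110001010111000)·(00000000000000000010000000) mod 2 = 0+0+0+0+0+0+0+0+0+0+0+0+0+0+0+0+0+0+1+0+0+0+0+0+0+0 mod 2 = 1
  c[24] = d·G[:,24] = (10111001000110001010111000)·(00000000000000000001000000) mod 2 = 0+0+0+0+0+0+0+0+0+0+0+0+0+0+0+0+0+0+0+0+0+0+0+0+0+0 mod 2 = 0
  c[25] = d·G[:,25] = (10111001000110001010111000)·(00000000000000000000100000) mod 2 = 0+0+0+0+0+0+0+0+0+0+0+0+0+0+0+0+0+0+0+0+1+0+0+0+0+0 mod 2 = 1
  c[26] = d·G[:,26] = (10111001000110001010111000)·(00000000000000000000010000) mod 2 = 0+0+0+0+0+0+0+0+0+0+0+0+0+0+0+0+0+0+0+0+0+1+0+0+0+0 mod 2 = 1
  c[27] = d·G[:,27] = (10111001000110001010111000)·(00000000000000000000001000) mod 2 = 0+0+0+0+0+0+0+0+0+0+0+0+0+0+0+0+0+0+0+0+0+0+1+0+0+0 mod 2 = 1
  c[28] = d·G[:,28] = (10111001000110001010111000)·(00000000000000000000000100) mod 2 = 0+0+0+0+0+0+0+0+0+0+0+0+0+0+0+0+0+0+0+0+0+0+0+0+0+0 mod 2 = 0
  c[29] = d·G[:,29] = (10111001000110001010111000)·(00000000000000000000000010) mod 2 = 0+0+0+0+0+0+0+0+0+0+0+0+0+0+0+0+0+0+0+0+0+0+0+0+0+0 mod 2 = 0
  c[30] = d·G[:,30] = (10111001000110001010111000)·(00000000000000000000000001) mod 2 = 0+0+0+0+0+0+0+0+0+0+0+0+0+0+0+0+0+0+0+0+0+0+0+0+0+0 mod 2 = 0
Codeword = 1111011010010001110001010111000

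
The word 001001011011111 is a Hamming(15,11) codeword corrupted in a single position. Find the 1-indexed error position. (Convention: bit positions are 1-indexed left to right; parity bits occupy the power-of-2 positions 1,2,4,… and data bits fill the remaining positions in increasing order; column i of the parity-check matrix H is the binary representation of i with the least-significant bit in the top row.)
Syndrome s = H · r^T (mod 2), r = 001001011011111:
  s[0] = (101010101010101)·(001001011011111) mod 2 = 0+0+1+0+0+0+0+0+1+0+1+0+1+0+1 mod 2 = 1
  s[1] = (011001100110011)·(001001011011111) mod 2 = 0+0+1+0+0+1+0+0+0+0+1+0+0+1+1 mod 2 = 1
  s[2] = (000111100001111)·(001001011011111) mod 2 = 0+0+0+0+0+1+0+0+0+0+0+1+1+1+1 mod 2 = 1
  s[3] = (000000011111111)·(001001011011111) mod 2 = 0+0+0+0+0+0+0+1+1+0+1+1+1+1+1 mod 2 = 1
Syndrome = 1111
Column i of H is the binary representation of i, so the syndrome is the binary index of the flipped bit.
Read s = 1111 with s[0] as LSB: 1·2^0 + 1·2^1 + 1·2^2 + 1·2^3 = 15.
Error is at bit position 15.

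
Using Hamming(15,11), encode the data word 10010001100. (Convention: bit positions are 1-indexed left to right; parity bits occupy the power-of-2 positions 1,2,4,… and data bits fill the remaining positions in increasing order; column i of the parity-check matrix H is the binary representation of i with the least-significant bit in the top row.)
Codeword c = d · G (mod 2), d = 10010001100:
  c[0] = d·G[:,0] = (10010001100)·(11011010101) mod 2 = 1+0+0+1+0+0+0+0+1+0+0 mod 2 = 1
  c[1] = d·G[:,1] = (10010001100)·(10110110011) mod 2 = 1+0+0+1+0+0+0+0+0+0+0 mod 2 = 0
  c[2] = d·G[:,2] = (10010001100)·(10000000000) mod 2 = 1+0+0+0+0+0+0+0+0+0+0 mod 2 = 1
  c[3] = d·G[:,3] = (10010001100)·(01110001111) mod 2 = 0+0+0+1+0+0+0+1+1+0+0 mod 2 = 1
  c[4] = d·G[:,4] = (10010001100)·(01000000000) mod 2 = 0+0+0+0+0+0+0+0+0+0+0 mod 2 = 0
  c[5] = d·G[:,5] = (10010001100)·(00100000000) mod 2 = 0+0+0+0+0+0+0+0+0+0+0 mod 2 = 0
  c[6] = d·G[:,6] = (10010001100)·(00010000000) mod 2 = 0+0+0+1+0+0+0+0+0+0+0 mod 2 = 1
  c[7] = d·G[:,7] = (10010001100)·(00001111111) mod 2 = 0+0+0+0+0+0+0+1+1+0+0 mod 2 = 0
  c[8] = d·G[:,8] = (10010001100)·(00001000000) mod 2 = 0+0+0+0+0+0+0+0+0+0+0 mod 2 = 0
  c[9] = d·G[:,9] = (10010001100)·(00000100000) mod 2 = 0+0+0+0+0+0+0+0+0+0+0 mod 2 = 0
  c[10] = d·G[:,10] = (10010001100)·(00000010000) mod 2 = 0+0+0+0+0+0+0+0+0+0+0 mod 2 = 0
  c[11] = d·G[:,11] = (10010001100)·(00000001000) mod 2 = 0+0+0+0+0+0+0+1+0+0+0 mod 2 = 1
  c[12] = d·G[:,12] = (10010001100)·(00000000100) mod 2 = 0+0+0+0+0+0+0+0+1+0+0 mod 2 = 1
  c[13] = d·G[:,13] = (10010001100)·(00000000010) mod 2 = 0+0+0+0+0+0+0+0+0+0+0 mod 2 = 0
  c[14] = d·G[:,14] = (10010001100)·(00000000001) mod 2 = 0+0+0+0+0+0+0+0+0+0+0 mod 2 = 0
Codeword = 101100100001100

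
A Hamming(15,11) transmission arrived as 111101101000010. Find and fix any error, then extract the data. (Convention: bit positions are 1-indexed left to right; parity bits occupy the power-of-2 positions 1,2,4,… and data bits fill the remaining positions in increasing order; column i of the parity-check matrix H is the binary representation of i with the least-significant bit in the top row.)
Syndrome s = H · r^T (mod 2), r = 111101101000010:
  s[0] = (101010101010101)·(111101101000010) mod 2 = 1+0+1+0+0+0+1+0+1+0+0+0+0+0+0 mod 2 = 0
  s[1] = (011001100110011)·(111101101000010) mod 2 = 0+1+1+0+0+1+1+0+0+0+0+0+0+1+0 mod 2 = 1
  s[2] = (000111100001111)·(111101101000010) mod 2 = 0+0+0+1+0+1+1+0+0+0+0+0+0+1+0 mod 2 = 0
  s[3] = (000000011111111)·(111101101000010) mod 2 = 0+0+0+0+0+0+0+0+1+0+0+0+0+1+0 mod 2 = 0
Syndrome = 0100
Column 2 of H equals this syndrome → error at bit 2 (1-indexed).
Flip bit 2: 111101101000010 → 101101101000010
Extract data bits at positions {3,5,6,7,9,10,11,12,13,14,15}: 10111000010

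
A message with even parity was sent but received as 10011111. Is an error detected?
Sum of received bits: 1+0+0+1+1+1+1+1 = 6; 6 mod 2 = 0. Result is 0 → no error detected.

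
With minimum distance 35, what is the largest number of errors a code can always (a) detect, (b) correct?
(a) Detection requires d_min ≥ e+1, so e ≤ d_min − 1 = 34.
(b) Correction requires d_min ≥ 2t+1, so t ≤ ⌊(d_min − 1)/2⌋ = ⌊34/2⌋ = 17.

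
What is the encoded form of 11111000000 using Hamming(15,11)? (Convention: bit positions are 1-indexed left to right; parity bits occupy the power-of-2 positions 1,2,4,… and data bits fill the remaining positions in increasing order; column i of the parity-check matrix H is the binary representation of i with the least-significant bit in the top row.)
Codeword c = d · G (mod 2), d = 11111000000:
  c[0] = d·G[:,0] = (11111000000)·(11011010101) mod 2 = 1+1+0+1+1+0+0+0+0+0+0 mod 2 = 0
  c[1] = d·G[:,1] = (11111000000)·(10110110011) mod 2 = 1+0+1+1+0+0+0+0+0+0+0 mod 2 = 1
  c[2] = d·G[:,2] = (11111000000)·(10000000000) mod 2 = 1+0+0+0+0+0+0+0+0+0+0 mod 2 = 1
  c[3] = d·G[:,3] = (11111000000)·(01110001111) mod 2 = 0+1+1+1+0+0+0+0+0+0+0 mod 2 = 1
  c[4] = d·G[:,4] = (11111000000)·(01000000000) mod 2 = 0+1+0+0+0+0+0+0+0+0+0 mod 2 = 1
  c[5] = d·G[:,5] = (11111000000)·(00100000000) mod 2 = 0+0+1+0+0+0+0+0+0+0+0 mod 2 = 1
  c[6] = d·G[:,6] = (11111000000)·(00010000000) mod 2 = 0+0+0+1+0+0+0+0+0+0+0 mod 2 = 1
  c[7] = d·G[:,7] = (11111000000)·(00001111111) mod 2 = 0+0+0+0+1+0+0+0+0+0+0 mod 2 = 1
  c[8] = d·G[:,8] = (11111000000)·(00001000000) mod 2 = 0+0+0+0+1+0+0+0+0+0+0 mod 2 = 1
  c[9] = d·G[:,9] = (11111000000)·(00000100000) mod 2 = 0+0+0+0+0+0+0+0+0+0+0 mod 2 = 0
  c[10] = d·G[:,10] = (11111000000)·(00000010000) mod 2 = 0+0+0+0+0+0+0+0+0+0+0 mod 2 = 0
  c[11] = d·G[:,11] = (11111000000)·(00000001000) mod 2 = 0+0+0+0+0+0+0+0+0+0+0 mod 2 = 0
  c[12] = d·G[:,12] = (11111000000)·(00000000100) mod 2 = 0+0+0+0+0+0+0+0+0+0+0 mod 2 = 0
  c[13] = d·G[:,13] = (11111000000)·(00000000010) mod 2 = 0+0+0+0+0+0+0+0+0+0+0 mod 2 = 0
  c[14] = d·G[:,14] = (11111000000)·(00000000001) mod 2 = 0+0+0+0+0+0+0+0+0+0+0 mod 2 = 0
Codeword = 011111111000000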